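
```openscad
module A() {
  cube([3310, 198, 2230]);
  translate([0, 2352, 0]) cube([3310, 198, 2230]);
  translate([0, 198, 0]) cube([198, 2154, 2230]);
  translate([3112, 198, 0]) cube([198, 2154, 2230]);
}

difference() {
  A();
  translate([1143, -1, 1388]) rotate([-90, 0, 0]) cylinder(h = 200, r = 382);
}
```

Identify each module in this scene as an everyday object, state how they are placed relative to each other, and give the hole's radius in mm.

A is a house frame. The house frame has a circular hole through its front wall. The hole's radius is 382 mm.

The subtracted cylinder has r = 382 mm.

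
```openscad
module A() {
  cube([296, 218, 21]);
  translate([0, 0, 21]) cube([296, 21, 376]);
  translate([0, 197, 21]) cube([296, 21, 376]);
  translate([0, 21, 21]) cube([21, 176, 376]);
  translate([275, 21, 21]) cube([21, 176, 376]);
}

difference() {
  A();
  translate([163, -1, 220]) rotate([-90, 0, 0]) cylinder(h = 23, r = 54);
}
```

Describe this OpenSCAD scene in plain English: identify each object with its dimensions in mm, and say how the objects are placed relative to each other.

A is an open-topped rectangular box: outside dimensions 296×218×397 mm, with a uniform wall and base thickness of 21 mm. The base is a full 296×218 slab on the floor; four walls sit on top of the base. The front and back walls (the −y and +y sides) span the full width; the two side walls fit between them.

The open box has a circular hole of radius 54 mm through its front wall, centred at (x = 163, z = 220).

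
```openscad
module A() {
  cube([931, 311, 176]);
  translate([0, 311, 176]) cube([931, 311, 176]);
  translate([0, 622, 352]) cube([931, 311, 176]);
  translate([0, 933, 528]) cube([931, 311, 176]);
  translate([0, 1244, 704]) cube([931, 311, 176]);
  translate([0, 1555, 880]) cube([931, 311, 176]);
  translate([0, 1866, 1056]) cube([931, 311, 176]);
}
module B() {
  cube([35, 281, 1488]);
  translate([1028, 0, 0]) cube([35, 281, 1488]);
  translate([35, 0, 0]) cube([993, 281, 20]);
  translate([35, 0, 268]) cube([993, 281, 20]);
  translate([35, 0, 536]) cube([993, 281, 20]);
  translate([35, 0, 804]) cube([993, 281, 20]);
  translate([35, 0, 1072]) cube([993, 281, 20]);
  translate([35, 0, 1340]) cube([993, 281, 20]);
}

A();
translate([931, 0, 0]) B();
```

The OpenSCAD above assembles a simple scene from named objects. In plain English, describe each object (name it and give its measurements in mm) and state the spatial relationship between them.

A is a run of 7 identical solid stair steps. Each tread is 931×311 mm and each step block is 176 mm high. Step 1 rests on the floor; step k is offset from step 1 by (k−1)×311 mm in y and (k−1)×176 mm in z.

B is an open bookshelf. Two side panels, each 35 mm thick, 281 mm deep and 1488 mm tall, stand 1063 mm apart (outside-to-outside). Between them sit 6 shelves, each 20 mm thick and 281 mm deep, spanning the full gap between the sides. The bottom shelf rests on the floor (its underside at z = 0) and the clear gap between one shelf's top and the next shelf's underside is 248 mm.

The bookshelf is against the staircase's +x side, with their −y faces flush.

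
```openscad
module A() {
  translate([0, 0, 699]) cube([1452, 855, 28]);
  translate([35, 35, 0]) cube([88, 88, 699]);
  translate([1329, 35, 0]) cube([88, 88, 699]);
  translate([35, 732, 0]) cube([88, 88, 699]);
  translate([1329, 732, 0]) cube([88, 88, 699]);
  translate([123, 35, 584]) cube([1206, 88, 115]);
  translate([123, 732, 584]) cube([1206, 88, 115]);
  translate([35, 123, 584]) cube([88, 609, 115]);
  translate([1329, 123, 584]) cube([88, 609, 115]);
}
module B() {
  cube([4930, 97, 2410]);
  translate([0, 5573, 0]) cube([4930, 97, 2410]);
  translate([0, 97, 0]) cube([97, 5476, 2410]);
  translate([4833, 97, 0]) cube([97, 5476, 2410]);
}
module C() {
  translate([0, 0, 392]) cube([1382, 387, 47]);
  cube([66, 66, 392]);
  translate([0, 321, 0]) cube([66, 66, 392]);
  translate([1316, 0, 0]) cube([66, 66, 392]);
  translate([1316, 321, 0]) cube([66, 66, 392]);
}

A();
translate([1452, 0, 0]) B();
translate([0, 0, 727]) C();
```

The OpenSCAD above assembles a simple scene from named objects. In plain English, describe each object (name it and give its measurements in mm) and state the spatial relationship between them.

A is a table: top 1452 mm (x) × 855 mm (y), 28 mm thick, upper face at z = 727 mm, on four 88×88 mm square legs, each inset 35 mm from the nearest pair of top edges, running from z = 0 to the bottom of the top. Four apron rails, 88 mm thick and 115 mm tall, run between adjacent legs with their top edges flush with the underside of the top and their outer faces flush with the legs' outer faces.

B is a box-shaped house frame (walls only): outside footprint 4930×5670 mm, wall height 2410 mm, wall thickness 97 mm. The two y-facing walls run the full x-width; the two x-facing walls fit between the inner faces of the y-facing walls.

C is a bench: a 1382×387 mm seat slab, 47 mm thick, top at z = 439 mm, on four 66×66 mm square legs flush with the seat corners and standing on z = 0.

The house frame is against the table's +x side, with their −y faces flush. The bench is on top of the table.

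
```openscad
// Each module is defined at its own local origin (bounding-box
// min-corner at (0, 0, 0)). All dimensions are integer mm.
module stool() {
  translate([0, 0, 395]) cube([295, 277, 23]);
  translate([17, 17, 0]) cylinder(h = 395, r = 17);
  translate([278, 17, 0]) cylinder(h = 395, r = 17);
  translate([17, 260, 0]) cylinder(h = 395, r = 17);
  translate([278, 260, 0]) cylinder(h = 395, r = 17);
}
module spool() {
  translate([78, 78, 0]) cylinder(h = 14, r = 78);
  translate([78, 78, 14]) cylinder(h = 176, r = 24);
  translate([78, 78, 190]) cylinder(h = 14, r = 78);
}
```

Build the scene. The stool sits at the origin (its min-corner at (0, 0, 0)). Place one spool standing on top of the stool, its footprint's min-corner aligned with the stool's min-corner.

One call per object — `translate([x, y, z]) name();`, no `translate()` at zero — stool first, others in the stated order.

stool();
translate([0, 0, 418]) spool();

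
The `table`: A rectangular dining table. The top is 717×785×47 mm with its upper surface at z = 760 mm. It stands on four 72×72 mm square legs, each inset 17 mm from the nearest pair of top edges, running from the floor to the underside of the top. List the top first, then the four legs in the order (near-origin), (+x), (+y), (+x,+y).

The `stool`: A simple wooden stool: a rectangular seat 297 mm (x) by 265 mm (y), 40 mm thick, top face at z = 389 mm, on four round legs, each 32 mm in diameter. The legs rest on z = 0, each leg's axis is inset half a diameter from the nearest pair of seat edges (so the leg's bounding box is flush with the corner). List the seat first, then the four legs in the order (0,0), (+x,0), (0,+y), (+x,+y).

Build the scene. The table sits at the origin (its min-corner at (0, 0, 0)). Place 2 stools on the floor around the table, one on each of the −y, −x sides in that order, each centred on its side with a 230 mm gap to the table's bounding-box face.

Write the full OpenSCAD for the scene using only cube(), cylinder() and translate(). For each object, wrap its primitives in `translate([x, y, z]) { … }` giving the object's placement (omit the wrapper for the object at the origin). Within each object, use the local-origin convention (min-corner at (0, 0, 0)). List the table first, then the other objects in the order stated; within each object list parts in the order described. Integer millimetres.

translate([0, 0, 713]) cube([717, 785, 47]);
translate([17, 17, 0]) cube([72, 72, 713]);
translate([628, 17, 0]) cube([72, 72, 713]);
translate([17, 696, 0]) cube([72, 72, 713]);
translate([628, 696, 0]) cube([72, 72, 713]);
translate([210, -495, 0]) {
  translate([0, 0, 349]) cube([297, 265, 40]);
  translate([16, 16, 0]) cylinder(h = 349, r = 16);
  translate([281, 16, 0]) cylinder(h = 349, r = 16);
  translate([16, 249, 0]) cylinder(h = 349, r = 16);
  translate([281, 249, 0]) cylinder(h = 349, r = 16);
}
translate([-527, 260, 0]) {
  translate([0, 0, 349]) cube([297, 265, 40]);
  translate([16, 16, 0]) cylinder(h = 349, r = 16);
  translate([281, 16, 0]) cylinder(h = 349, r = 16);
  translate([16, 249, 0]) cylinder(h = 349, r = 16);
  translate([281, 249, 0]) cylinder(h = 349, r = 16);
}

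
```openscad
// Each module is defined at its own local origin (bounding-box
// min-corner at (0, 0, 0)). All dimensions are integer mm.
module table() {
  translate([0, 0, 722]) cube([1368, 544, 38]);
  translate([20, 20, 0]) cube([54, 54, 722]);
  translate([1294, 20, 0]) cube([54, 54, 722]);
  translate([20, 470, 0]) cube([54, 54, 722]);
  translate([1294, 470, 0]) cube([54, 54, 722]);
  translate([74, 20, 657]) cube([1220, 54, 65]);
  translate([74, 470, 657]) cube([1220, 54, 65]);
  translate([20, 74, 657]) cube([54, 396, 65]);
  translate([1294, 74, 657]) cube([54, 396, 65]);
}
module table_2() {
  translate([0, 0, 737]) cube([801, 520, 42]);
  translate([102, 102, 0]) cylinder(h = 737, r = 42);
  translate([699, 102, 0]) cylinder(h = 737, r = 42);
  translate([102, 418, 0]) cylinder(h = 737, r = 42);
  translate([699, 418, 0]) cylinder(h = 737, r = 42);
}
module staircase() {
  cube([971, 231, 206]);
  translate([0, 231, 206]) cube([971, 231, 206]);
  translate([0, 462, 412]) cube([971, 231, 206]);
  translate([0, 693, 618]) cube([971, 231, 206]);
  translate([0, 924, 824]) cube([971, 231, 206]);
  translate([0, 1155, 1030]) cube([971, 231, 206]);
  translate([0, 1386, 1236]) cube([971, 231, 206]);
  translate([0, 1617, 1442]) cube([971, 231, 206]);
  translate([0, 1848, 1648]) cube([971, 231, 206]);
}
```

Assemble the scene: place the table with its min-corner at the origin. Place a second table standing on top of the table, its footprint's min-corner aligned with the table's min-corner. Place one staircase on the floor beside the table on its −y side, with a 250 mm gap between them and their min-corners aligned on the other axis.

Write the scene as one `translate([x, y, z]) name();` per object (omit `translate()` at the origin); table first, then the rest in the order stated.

table();
translate([0, 0, 760]) table_2();
translate([0, -2329, 0]) staircase();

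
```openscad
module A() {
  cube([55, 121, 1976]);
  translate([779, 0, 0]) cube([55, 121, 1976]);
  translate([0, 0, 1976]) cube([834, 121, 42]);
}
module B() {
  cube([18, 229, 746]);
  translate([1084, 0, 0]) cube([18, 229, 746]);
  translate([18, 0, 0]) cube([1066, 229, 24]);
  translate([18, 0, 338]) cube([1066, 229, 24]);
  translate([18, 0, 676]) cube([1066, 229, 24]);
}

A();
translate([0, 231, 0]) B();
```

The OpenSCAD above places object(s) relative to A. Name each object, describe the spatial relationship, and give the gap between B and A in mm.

The bookshelf's nearest face is 110 mm from the door frame's +y face.

A is a door frame. B is a bookshelf. The bookshelf is on the floor beside the door frame on its +y side. The gap between the bookshelf and the door frame is 110 mm.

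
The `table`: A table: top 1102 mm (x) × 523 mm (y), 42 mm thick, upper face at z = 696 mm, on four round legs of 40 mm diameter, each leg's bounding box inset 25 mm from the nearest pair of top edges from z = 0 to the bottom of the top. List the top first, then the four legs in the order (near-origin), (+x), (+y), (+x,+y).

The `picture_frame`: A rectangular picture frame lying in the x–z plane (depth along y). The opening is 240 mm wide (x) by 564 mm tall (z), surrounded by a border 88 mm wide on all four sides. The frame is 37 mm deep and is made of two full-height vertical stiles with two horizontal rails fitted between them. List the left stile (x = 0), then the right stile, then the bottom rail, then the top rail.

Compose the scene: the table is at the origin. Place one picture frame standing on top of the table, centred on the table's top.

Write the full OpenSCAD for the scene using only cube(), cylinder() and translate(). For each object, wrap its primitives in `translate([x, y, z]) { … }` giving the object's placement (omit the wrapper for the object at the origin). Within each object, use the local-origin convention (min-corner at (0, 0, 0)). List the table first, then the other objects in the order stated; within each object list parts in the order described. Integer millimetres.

translate([0, 0, 654]) cube([1102, 523, 42]);
translate([45, 45, 0]) cylinder(h = 654, r = 20);
translate([1057, 45, 0]) cylinder(h = 654, r = 20);
translate([45, 478, 0]) cylinder(h = 654, r = 20);
translate([1057, 478, 0]) cylinder(h = 654, r = 20);
translate([343, 243, 696]) {
  cube([88, 37, 740]);
  translate([328, 0, 0]) cube([88, 37, 740]);
  translate([88, 0, 0]) cube([240, 37, 88]);
  translate([88, 0, 652]) cube([240, 37, 88]);
}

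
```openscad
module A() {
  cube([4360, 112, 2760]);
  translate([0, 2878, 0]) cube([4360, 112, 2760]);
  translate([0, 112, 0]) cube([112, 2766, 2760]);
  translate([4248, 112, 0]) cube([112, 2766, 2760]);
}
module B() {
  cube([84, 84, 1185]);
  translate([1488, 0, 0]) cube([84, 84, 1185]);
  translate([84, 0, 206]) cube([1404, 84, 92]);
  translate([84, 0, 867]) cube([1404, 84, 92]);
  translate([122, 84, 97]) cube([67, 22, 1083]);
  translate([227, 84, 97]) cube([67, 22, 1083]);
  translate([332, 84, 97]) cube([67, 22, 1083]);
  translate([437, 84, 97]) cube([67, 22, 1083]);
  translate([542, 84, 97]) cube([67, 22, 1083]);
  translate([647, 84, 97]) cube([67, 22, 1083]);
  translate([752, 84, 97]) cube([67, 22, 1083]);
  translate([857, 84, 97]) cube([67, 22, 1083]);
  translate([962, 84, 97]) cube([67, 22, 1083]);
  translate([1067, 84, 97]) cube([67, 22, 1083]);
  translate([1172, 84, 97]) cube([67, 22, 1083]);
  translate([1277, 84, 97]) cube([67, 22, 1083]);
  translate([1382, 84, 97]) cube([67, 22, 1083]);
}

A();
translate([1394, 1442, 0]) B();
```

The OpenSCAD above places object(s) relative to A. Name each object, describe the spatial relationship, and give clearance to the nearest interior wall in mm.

A is a house frame. B is a fence section. The fence section sits inside the house frame, centred. The clearance to the nearest interior wall is 1282 mm.

Clearances: x = 1282, y = 1330; minimum 1282 mm.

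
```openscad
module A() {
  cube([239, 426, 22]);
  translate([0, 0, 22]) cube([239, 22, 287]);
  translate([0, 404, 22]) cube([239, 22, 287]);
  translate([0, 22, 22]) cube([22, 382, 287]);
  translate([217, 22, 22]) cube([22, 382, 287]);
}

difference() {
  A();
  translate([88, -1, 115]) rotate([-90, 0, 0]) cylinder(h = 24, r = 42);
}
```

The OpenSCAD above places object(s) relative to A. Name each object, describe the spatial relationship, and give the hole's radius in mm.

A is an open box. The open box has a circular hole through its front wall. The hole's radius is 42 mm.

The subtracted cylinder has r = 42 mm.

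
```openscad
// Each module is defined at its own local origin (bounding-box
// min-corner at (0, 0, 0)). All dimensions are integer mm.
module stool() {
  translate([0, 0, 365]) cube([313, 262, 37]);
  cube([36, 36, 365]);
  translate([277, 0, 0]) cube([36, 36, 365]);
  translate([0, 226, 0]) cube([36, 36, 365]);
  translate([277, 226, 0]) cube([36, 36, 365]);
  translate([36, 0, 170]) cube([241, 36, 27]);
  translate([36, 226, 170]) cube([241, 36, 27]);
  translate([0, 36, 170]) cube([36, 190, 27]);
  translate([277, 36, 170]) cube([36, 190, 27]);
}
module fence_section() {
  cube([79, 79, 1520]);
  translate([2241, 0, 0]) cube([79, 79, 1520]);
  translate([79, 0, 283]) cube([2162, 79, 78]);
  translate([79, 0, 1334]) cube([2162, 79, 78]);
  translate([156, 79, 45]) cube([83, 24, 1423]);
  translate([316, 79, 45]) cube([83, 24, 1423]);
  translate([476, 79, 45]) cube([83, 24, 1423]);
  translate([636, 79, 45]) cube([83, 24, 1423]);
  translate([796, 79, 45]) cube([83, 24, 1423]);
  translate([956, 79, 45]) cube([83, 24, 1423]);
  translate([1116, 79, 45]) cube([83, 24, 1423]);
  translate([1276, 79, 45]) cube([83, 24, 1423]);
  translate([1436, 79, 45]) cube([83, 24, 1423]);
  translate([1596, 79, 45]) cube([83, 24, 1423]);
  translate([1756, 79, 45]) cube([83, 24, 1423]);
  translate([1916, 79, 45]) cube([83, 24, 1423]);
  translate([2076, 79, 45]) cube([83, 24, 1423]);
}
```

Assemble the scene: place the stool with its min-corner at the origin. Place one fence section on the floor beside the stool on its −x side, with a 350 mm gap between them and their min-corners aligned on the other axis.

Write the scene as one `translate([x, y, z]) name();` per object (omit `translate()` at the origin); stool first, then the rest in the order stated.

stool();
translate([-2670, 0, 0]) fence_section();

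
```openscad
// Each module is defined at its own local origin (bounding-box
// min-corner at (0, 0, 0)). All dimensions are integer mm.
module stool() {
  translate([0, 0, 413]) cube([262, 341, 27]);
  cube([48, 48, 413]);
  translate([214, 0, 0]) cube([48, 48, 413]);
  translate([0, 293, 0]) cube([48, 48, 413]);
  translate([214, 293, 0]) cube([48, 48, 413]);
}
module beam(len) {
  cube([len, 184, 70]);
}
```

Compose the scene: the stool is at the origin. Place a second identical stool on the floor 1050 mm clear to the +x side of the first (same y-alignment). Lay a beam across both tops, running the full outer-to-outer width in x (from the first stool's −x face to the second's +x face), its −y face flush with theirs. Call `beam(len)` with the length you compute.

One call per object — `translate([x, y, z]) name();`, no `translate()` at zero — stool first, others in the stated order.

stool();
translate([1312, 0, 0]) stool();
translate([0, 0, 440]) beam(1574);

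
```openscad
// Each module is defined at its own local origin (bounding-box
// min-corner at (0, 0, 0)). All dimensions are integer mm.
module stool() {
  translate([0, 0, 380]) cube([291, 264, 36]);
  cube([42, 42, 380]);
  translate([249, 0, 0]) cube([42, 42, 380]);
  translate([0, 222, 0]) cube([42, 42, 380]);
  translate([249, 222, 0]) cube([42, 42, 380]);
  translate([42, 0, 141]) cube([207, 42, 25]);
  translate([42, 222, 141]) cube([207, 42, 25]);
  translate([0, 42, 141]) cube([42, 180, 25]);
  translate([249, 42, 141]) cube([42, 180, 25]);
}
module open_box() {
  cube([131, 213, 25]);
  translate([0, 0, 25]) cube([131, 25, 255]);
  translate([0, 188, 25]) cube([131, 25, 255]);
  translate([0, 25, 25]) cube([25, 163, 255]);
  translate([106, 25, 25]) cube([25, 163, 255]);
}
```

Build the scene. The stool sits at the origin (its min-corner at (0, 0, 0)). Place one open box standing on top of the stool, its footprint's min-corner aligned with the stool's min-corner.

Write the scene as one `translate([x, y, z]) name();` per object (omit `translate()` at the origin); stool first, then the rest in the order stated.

stool();
translate([0, 0, 416]) open_box();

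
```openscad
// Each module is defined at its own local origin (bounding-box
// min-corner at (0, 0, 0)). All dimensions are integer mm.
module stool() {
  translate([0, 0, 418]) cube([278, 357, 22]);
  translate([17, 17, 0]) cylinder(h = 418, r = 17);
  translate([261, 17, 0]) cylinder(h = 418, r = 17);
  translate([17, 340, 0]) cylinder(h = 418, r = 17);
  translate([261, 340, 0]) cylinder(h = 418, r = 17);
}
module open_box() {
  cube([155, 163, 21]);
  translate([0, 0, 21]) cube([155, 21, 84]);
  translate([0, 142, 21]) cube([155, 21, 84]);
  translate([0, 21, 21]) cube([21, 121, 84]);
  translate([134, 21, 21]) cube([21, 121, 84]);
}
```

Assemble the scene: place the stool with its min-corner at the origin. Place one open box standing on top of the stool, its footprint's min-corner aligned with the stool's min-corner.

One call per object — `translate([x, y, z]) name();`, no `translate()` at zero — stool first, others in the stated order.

stool();
translate([0, 0, 440]) open_box();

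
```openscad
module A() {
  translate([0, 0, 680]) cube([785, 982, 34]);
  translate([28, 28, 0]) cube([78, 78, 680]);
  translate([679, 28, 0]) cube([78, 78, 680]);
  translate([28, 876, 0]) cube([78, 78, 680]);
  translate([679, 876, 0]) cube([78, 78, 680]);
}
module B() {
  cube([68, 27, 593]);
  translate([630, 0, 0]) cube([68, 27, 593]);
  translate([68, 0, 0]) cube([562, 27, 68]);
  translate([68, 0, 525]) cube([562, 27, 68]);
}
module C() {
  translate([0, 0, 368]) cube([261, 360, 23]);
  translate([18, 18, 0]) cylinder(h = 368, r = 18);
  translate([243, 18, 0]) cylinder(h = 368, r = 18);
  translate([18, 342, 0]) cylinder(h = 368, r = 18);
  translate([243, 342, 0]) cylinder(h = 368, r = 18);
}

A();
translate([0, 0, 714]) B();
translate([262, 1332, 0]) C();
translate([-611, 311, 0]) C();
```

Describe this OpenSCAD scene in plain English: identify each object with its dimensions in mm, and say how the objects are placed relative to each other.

A is a rectangular dining table. The top is 785×982×34 mm with its upper surface at z = 714 mm. It stands on four 78×78 mm square legs, each inset 28 mm from the nearest pair of top edges, running from the floor to the underside of the top.

B is a rectangular picture frame lying in the x–z plane (depth along y). The opening is 562 mm wide (x) by 457 mm tall (z), surrounded by a border 68 mm wide on all four sides. The frame is 27 mm deep and is made of two full-height vertical stiles with two horizontal rails fitted between them.

C is a four-legged stool. The seat is 261×360 mm, 23 mm thick, top at z = 391 mm. It stands on four round legs, each 36 mm in diameter, from z = 0 to the seat underside, each leg's axis is inset half a diameter from the nearest pair of seat edges (so the leg's bounding box is flush with the corner).

The picture frame is on top of the table. Two stools sit around the table at the +y, −x sides.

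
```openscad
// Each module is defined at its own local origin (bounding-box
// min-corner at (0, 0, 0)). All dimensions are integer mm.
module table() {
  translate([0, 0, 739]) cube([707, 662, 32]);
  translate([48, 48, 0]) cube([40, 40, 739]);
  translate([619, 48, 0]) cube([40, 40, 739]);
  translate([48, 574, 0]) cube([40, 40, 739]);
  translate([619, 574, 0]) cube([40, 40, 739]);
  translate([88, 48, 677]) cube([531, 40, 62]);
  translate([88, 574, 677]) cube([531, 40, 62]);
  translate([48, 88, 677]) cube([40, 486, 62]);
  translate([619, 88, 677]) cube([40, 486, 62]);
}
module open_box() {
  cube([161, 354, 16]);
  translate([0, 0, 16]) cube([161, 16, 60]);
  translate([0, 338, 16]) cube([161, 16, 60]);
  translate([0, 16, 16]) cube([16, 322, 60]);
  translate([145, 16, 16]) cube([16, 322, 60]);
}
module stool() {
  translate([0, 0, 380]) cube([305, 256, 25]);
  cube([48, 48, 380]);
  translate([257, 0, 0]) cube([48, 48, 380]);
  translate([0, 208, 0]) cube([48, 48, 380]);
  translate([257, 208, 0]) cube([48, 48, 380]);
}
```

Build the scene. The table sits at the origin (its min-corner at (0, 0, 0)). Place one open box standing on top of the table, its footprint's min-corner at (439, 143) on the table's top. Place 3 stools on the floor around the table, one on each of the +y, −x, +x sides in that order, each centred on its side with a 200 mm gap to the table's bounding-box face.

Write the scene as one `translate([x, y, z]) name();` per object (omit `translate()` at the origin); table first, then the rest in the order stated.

table();
translate([439, 143, 771]) open_box();
translate([201, 862, 0]) stool();
translate([-505, 203, 0]) stool();
translate([907, 203, 0]) stool();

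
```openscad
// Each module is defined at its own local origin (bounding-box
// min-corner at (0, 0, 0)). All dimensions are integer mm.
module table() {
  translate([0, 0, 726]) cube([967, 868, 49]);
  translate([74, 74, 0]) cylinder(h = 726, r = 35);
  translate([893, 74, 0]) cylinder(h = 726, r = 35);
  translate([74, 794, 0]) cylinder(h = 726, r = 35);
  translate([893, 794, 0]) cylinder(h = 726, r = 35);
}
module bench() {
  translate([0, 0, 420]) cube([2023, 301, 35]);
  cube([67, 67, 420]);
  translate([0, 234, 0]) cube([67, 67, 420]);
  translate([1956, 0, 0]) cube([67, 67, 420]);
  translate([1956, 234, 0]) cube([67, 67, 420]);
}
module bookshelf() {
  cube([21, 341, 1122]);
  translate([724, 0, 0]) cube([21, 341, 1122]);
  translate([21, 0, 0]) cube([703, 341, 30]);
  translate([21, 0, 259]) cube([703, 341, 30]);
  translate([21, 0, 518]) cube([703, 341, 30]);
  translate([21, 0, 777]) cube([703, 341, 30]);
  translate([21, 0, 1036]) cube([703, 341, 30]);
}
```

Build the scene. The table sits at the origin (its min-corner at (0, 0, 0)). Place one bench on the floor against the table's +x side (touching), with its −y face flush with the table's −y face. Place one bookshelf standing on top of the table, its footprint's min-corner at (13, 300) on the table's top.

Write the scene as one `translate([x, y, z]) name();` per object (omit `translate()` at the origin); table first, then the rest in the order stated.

table();
translate([967, 0, 0]) bench();
translate([13, 300, 775]) bookshelf();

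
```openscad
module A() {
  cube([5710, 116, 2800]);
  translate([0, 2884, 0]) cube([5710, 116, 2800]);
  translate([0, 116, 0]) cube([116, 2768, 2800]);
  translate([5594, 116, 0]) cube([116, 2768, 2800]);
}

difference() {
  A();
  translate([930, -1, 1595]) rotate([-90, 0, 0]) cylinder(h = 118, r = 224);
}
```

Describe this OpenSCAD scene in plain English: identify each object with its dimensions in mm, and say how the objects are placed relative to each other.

A is the wall frame of a small rectangular building: four walls, each 2800 mm tall and 116 mm thick, enclosing a footprint 5710 mm (x) by 3000 mm (y) outside-to-outside, with no floor or roof. The front and back walls (the −y and +y sides) span the full width; the two side walls fit between them.

The house frame has a circular hole of radius 224 mm through its front wall, centred at (x = 930, z = 1595).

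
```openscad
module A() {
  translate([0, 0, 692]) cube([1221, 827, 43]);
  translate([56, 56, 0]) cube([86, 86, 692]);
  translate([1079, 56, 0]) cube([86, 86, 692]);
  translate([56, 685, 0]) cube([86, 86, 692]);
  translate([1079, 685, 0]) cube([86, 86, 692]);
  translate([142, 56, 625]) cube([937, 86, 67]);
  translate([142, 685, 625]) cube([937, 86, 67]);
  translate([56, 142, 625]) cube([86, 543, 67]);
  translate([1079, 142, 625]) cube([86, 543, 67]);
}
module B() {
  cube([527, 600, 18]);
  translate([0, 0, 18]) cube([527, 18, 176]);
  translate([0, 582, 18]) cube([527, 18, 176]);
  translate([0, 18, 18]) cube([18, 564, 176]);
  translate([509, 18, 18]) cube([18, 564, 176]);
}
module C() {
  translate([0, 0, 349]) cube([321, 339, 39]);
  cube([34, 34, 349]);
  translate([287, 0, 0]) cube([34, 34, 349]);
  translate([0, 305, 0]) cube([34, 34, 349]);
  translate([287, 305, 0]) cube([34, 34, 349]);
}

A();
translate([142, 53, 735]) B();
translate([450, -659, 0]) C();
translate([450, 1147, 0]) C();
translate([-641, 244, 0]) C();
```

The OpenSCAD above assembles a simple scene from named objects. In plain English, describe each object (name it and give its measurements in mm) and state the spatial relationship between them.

A is a rectangular dining table. The top is 1221×827×43 mm with its upper surface at z = 735 mm. It stands on four 86×86 mm square legs, each inset 56 mm from the nearest pair of top edges, running from the floor to the underside of the top. Four apron rails, 86 mm thick and 67 mm tall, run between adjacent legs with their top edges flush with the underside of the top and their outer faces flush with the legs' outer faces.

B is an open storage box with external size 527×600×194 mm and wall thickness 18 mm (the base is also 18 mm thick). The base covers the whole footprint; the four walls stand on the base, with the y-facing walls full-width and the x-facing walls fitting between their inner faces.

C is a four-legged stool. The seat is a 321×339×39 mm slab whose top surface is at z = 388 mm; four square legs, each 34×34 mm in cross-section, run from the floor (z = 0) to the underside of the seat, each flush with a corner of the seat.

The open box is on top of the table. Three stools sit around the table at the −y, +y, −x sides.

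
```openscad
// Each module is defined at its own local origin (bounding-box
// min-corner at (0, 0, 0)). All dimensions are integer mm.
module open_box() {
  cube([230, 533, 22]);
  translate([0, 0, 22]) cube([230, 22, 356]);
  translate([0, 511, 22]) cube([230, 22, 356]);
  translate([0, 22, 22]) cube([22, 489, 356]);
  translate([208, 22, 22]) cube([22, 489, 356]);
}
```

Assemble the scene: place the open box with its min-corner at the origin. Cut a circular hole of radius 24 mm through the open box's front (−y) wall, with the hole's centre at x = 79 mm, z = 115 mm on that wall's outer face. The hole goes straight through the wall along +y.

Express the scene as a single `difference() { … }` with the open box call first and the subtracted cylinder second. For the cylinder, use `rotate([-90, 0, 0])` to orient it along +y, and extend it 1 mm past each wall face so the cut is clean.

difference() {
  open_box();
  translate([79, -1, 115]) rotate([-90, 0, 0]) cylinder(h = 24, r = 24);
}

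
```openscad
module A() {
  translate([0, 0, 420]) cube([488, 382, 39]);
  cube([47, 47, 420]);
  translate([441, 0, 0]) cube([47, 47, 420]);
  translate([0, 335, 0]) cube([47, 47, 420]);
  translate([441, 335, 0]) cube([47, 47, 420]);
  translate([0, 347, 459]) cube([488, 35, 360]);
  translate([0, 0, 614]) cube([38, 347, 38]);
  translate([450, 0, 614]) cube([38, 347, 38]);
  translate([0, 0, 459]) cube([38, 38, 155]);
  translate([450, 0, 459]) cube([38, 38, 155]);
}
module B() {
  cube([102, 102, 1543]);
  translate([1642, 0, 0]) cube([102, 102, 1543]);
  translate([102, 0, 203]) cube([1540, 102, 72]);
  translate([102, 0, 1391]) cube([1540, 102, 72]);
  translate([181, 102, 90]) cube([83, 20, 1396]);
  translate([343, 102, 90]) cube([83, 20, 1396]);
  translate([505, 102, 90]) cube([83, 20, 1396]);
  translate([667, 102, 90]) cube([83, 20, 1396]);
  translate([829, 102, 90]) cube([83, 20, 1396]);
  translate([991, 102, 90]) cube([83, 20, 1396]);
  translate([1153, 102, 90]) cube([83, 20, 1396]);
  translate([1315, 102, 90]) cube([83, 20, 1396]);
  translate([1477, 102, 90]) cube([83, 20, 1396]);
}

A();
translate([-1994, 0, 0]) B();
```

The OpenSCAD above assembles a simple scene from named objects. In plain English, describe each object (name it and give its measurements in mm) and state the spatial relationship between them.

A is a chair. The seat is a 488×382×39 mm slab with its top at z = 459 mm, on four 47×47 mm corner legs (flush with the seat edges, standing on z = 0). A flat backrest 35 mm thick, 360 mm tall, spans the full seat width and rises from the seat top along its +y edge, rear face flush with the rear of the seat. Two armrests of 38×38 mm section run along each side from the seat's front edge to the front of the backrest, top faces 193 mm above the seat top and outer faces flush with the seat's x-edges; a 38×38 mm post under the front of each armrest stands on the seat at the front corner.

B is a fence section. Two 102×102 mm posts, 1543 mm tall, stand on the floor with a clear span of 1540 mm between their inner faces. Two horizontal rails of 102×72 mm section span the gap between the posts with their undersides at z = 203 mm and z = 1391 mm, flush with the posts' −y face. 9 pickets, each 83 mm wide, 20 mm thick and 1396 mm tall, are fixed to the +y face of the rails with their bottoms at z = 90 mm, evenly spaced across the span with equal gaps (rounded down to the nearest mm) at the −x end and between each pair — any rounding remainder accumulates at the +x end.

The fence section is on the floor beside the chair on its −x side.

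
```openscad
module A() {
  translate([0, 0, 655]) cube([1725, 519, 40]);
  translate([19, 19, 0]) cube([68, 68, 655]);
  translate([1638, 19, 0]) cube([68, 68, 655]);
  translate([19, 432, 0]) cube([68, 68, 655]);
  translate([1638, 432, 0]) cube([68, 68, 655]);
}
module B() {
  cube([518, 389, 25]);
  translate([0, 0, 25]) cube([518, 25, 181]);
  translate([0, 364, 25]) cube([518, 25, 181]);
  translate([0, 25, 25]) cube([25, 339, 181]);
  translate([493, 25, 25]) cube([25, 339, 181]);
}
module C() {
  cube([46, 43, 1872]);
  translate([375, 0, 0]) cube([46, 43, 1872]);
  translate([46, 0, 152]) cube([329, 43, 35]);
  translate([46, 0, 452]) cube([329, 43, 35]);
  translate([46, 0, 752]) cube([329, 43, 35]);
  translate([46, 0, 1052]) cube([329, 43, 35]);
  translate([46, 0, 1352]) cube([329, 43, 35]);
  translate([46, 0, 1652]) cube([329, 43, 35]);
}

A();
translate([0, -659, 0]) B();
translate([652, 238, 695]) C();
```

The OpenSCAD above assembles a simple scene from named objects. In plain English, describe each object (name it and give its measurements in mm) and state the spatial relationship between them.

A is a rectangular dining table. The top is 1725×519×40 mm with its upper surface at z = 695 mm. It stands on four 68×68 mm square legs, each inset 19 mm from the nearest pair of top edges, running from the floor to the underside of the top.

B is an open-topped rectangular box: outside dimensions 518×389×206 mm, with a uniform wall and base thickness of 25 mm. The base is a full 518×389 slab on the floor; four walls sit on top of the base. The front and back walls (the −y and +y sides) span the full width; the two side walls fit between them.

C is a wooden ladder with two side rails of 46×43 mm section and 1872 mm height, set 421 mm apart overall. Between them run 6 rectangular rungs (43 mm deep, 35 mm thick), front faces flush with the rails' −y face. The bottom of the first rung is 152 mm above the floor and each subsequent rung is 300 mm higher than the one below.

The open box is on the floor beside the table on its −y side. The ladder is on top of the table, centred.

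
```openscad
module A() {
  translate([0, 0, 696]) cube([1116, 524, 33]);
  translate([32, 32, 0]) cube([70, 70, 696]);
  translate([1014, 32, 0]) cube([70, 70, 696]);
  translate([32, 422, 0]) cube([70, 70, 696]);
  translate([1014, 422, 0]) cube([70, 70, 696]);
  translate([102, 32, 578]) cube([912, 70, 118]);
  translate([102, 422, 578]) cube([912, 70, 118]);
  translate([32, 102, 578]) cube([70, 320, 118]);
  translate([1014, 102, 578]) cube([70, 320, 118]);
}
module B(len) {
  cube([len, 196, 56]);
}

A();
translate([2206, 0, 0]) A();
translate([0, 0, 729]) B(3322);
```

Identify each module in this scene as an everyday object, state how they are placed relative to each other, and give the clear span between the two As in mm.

Second table starts at x = 2206; first ends at x = 1116; clear span = 2206 − 1116 = 1090 mm.

A is a table. B is a beam. A beam spans the tops of two tables. The clear span between the two tables is 1090 mm.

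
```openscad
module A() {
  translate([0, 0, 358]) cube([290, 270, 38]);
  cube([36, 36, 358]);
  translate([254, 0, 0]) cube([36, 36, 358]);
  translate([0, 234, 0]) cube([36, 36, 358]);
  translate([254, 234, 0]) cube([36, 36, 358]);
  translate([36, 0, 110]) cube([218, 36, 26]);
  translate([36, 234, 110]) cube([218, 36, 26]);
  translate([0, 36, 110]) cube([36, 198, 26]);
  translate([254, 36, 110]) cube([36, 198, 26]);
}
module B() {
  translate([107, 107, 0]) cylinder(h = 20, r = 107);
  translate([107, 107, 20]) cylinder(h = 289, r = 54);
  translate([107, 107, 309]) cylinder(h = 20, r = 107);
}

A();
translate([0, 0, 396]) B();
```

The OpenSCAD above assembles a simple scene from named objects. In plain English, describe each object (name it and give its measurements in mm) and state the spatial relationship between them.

A is a four-legged stool. The seat is 290×270 mm, 38 mm thick, top at z = 396 mm. It stands on four square legs, each 36×36 mm in cross-section, from z = 0 to the seat underside, each flush with a corner of the seat. Four stretchers, 36 mm wide and 26 mm tall, connect adjacent legs with their undersides at z = 110 mm, each running between the inner faces of the legs it joins and aligned with the legs' outer faces on the other axis.

B is a spool: two coaxial disc flanges of radius 107 mm and thickness 20 mm, joined by a core cylinder of radius 54 mm and height 289 mm. The lower flange rests on z = 0 and the three cylinders share a vertical axis.

The spool is on top of the stool.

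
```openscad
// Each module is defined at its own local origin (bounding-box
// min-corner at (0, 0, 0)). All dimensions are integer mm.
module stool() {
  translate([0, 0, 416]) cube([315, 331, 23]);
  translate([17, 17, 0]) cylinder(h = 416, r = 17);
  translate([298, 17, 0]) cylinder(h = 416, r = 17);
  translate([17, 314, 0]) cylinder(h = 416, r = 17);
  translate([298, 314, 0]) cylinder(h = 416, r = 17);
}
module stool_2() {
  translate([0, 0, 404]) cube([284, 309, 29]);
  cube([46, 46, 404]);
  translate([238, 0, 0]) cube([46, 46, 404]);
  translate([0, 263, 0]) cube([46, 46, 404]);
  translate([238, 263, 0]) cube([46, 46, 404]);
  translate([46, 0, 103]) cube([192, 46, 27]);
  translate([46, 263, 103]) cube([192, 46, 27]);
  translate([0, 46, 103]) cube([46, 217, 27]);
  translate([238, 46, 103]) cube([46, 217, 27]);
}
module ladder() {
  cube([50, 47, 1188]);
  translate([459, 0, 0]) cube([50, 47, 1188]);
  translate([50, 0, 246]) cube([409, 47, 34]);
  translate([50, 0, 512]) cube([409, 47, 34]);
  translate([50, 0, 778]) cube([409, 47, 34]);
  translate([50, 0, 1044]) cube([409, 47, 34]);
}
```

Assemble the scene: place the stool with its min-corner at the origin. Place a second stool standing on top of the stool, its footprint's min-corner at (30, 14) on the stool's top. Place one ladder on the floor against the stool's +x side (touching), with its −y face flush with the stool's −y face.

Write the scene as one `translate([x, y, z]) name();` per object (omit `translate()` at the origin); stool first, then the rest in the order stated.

stool();
translate([30, 14, 439]) stool_2();
translate([315, 0, 0]) ladder();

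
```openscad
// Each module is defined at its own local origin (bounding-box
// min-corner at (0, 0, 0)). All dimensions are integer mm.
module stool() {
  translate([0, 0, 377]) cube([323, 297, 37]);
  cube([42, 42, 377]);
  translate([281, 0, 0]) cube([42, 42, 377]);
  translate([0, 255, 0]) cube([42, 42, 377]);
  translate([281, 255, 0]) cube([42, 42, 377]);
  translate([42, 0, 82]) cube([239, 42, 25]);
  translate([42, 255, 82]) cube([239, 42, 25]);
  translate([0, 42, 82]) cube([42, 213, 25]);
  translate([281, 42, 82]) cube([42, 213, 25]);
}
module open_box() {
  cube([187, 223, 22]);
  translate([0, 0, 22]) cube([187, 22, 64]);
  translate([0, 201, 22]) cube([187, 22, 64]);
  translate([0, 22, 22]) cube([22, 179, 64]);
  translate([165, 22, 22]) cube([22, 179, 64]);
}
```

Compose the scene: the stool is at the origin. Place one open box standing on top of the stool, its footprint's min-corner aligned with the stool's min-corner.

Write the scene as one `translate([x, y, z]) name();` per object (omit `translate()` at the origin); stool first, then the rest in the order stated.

stool();
translate([0, 0, 414]) open_box();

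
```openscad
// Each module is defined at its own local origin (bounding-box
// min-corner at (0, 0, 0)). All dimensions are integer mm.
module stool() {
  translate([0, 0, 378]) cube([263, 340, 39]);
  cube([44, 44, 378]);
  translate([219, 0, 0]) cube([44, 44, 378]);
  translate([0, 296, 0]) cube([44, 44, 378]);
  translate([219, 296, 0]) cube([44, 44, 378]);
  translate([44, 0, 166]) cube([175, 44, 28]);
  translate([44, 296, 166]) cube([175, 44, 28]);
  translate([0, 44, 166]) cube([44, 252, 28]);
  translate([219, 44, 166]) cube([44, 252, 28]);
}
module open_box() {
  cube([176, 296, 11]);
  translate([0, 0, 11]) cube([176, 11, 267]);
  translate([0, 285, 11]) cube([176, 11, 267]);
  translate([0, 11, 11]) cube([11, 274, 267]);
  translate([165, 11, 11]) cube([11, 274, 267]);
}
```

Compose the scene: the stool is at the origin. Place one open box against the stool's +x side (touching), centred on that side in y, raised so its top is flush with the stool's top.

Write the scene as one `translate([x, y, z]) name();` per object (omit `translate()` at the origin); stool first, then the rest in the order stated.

stool();
translate([263, 22, 139]) open_box();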